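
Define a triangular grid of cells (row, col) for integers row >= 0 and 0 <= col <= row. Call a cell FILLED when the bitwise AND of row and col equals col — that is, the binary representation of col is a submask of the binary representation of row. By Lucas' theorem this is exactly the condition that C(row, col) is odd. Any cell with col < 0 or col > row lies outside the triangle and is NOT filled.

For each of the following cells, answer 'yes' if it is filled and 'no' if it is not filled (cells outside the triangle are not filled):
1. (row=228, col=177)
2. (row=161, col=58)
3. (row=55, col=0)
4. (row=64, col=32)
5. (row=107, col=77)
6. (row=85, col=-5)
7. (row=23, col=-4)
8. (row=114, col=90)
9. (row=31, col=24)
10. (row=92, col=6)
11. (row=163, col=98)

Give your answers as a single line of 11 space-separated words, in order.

Answer: no no yes no no no no no yes no no

Derivation:
(228,177): row=0b11100100, col=0b10110001, row AND col = 0b10100000 = 160; 160 != 177 -> empty
(161,58): row=0b10100001, col=0b111010, row AND col = 0b100000 = 32; 32 != 58 -> empty
(55,0): row=0b110111, col=0b0, row AND col = 0b0 = 0; 0 == 0 -> filled
(64,32): row=0b1000000, col=0b100000, row AND col = 0b0 = 0; 0 != 32 -> empty
(107,77): row=0b1101011, col=0b1001101, row AND col = 0b1001001 = 73; 73 != 77 -> empty
(85,-5): col outside [0, 85] -> not filled
(23,-4): col outside [0, 23] -> not filled
(114,90): row=0b1110010, col=0b1011010, row AND col = 0b1010010 = 82; 82 != 90 -> empty
(31,24): row=0b11111, col=0b11000, row AND col = 0b11000 = 24; 24 == 24 -> filled
(92,6): row=0b1011100, col=0b110, row AND col = 0b100 = 4; 4 != 6 -> empty
(163,98): row=0b10100011, col=0b1100010, row AND col = 0b100010 = 34; 34 != 98 -> empty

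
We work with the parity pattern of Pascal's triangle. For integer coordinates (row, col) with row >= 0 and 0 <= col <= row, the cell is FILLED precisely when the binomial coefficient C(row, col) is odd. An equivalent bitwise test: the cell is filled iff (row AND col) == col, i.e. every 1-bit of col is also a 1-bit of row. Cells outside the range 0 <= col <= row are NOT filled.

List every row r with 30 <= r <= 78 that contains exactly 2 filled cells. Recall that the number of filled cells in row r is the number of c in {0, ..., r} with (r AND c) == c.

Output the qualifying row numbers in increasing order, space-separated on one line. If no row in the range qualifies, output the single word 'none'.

Row r has 2^popcount(r) filled cells, so we need popcount(r) = log2(2) = 1.
Scan r = 30..78 and keep those with exactly 1 one-bits:
r=30=11110 popcount=4 -> skip
r=31=11111 popcount=5 -> skip
r=32=100000 popcount=1 -> KEEP
r=33=100001 popcount=2 -> skip
r=34=100010 popcount=2 -> skip
r=35=100011 popcount=3 -> skip
r=36=100100 popcount=2 -> skip
r=37=100101 popcount=3 -> skip
r=38=100110 popcount=3 -> skip
r=39=100111 popcount=4 -> skip
r=40=101000 popcount=2 -> skip
r=41=101001 popcount=3 -> skip
r=42=101010 popcount=3 -> skip
r=43=101011 popcount=4 -> skip
r=44=101100 popcount=3 -> skip
r=45=101101 popcount=4 -> skip
r=46=101110 popcount=4 -> skip
r=47=101111 popcount=5 -> skip
r=48=110000 popcount=2 -> skip
r=49=110001 popcount=3 -> skip
r=50=110010 popcount=3 -> skip
r=51=110011 popcount=4 -> skip
r=52=110100 popcount=3 -> skip
r=53=110101 popcount=4 -> skip
r=54=110110 popcount=4 -> skip
r=55=110111 popcount=5 -> skip
r=56=111000 popcount=3 -> skip
r=57=111001 popcount=4 -> skip
r=58=111010 popcount=4 -> skip
r=59=111011 popcount=5 -> skip
r=60=111100 popcount=4 -> skip
r=61=111101 popcount=5 -> skip
r=62=111110 popcount=5 -> skip
r=63=111111 popcount=6 -> skip
r=64=1000000 popcount=1 -> KEEP
r=65=1000001 popcount=2 -> skip
r=66=1000010 popcount=2 -> skip
r=67=1000011 popcount=3 -> skip
r=68=1000100 popcount=2 -> skip
r=69=1000101 popcount=3 -> skip
r=70=1000110 popcount=3 -> skip
r=71=1000111 popcount=4 -> skip
r=72=1001000 popcount=2 -> skip
r=73=1001001 popcount=3 -> skip
r=74=1001010 popcount=3 -> skip
r=75=1001011 popcount=4 -> skip
r=76=1001100 popcount=3 -> skip
r=77=1001101 popcount=4 -> skip
r=78=1001110 popcount=4 -> skip
Kept rows: 32 64

Answer: 32 64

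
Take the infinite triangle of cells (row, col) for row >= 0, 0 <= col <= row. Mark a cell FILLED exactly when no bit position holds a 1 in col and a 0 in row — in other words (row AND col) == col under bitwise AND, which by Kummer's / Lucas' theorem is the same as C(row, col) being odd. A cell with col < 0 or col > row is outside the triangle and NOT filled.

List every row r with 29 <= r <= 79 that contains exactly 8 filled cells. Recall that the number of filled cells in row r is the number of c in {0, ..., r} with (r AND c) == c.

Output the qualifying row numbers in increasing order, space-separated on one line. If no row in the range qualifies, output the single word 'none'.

Row r has 2^popcount(r) filled cells, so we need popcount(r) = log2(8) = 3.
Scan r = 29..79 and keep those with exactly 3 one-bits:
r=29=11101 popcount=4 -> skip
r=30=11110 popcount=4 -> skip
r=31=11111 popcount=5 -> skip
r=32=100000 popcount=1 -> skip
r=33=100001 popcount=2 -> skip
r=34=100010 popcount=2 -> skip
r=35=100011 popcount=3 -> KEEP
r=36=100100 popcount=2 -> skip
r=37=100101 popcount=3 -> KEEP
r=38=100110 popcount=3 -> KEEP
r=39=100111 popcount=4 -> skip
r=40=101000 popcount=2 -> skip
r=41=101001 popcount=3 -> KEEP
r=42=101010 popcount=3 -> KEEP
r=43=101011 popcount=4 -> skip
r=44=101100 popcount=3 -> KEEP
r=45=101101 popcount=4 -> skip
r=46=101110 popcount=4 -> skip
r=47=101111 popcount=5 -> skip
r=48=110000 popcount=2 -> skip
r=49=110001 popcount=3 -> KEEP
r=50=110010 popcount=3 -> KEEP
r=51=110011 popcount=4 -> skip
r=52=110100 popcount=3 -> KEEP
r=53=110101 popcount=4 -> skip
r=54=110110 popcount=4 -> skip
r=55=110111 popcount=5 -> skip
r=56=111000 popcount=3 -> KEEP
r=57=111001 popcount=4 -> skip
r=58=111010 popcount=4 -> skip
r=59=111011 popcount=5 -> skip
r=60=111100 popcount=4 -> skip
r=61=111101 popcount=5 -> skip
r=62=111110 popcount=5 -> skip
r=63=111111 popcount=6 -> skip
r=64=1000000 popcount=1 -> skip
r=65=1000001 popcount=2 -> skip
r=66=1000010 popcount=2 -> skip
r=67=1000011 popcount=3 -> KEEP
r=68=1000100 popcount=2 -> skip
r=69=1000101 popcount=3 -> KEEP
r=70=1000110 popcount=3 -> KEEP
r=71=1000111 popcount=4 -> skip
r=72=1001000 popcount=2 -> skip
r=73=1001001 popcount=3 -> KEEP
r=74=1001010 popcount=3 -> KEEP
r=75=1001011 popcount=4 -> skip
r=76=1001100 popcount=3 -> KEEP
r=77=1001101 popcount=4 -> skip
r=78=1001110 popcount=4 -> skip
r=79=1001111 popcount=5 -> skip
Kept rows: 35 37 38 41 42 44 49 50 52 56 67 69 70 73 74 76

Answer: 35 37 38 41 42 44 49 50 52 56 67 69 70 73 74 76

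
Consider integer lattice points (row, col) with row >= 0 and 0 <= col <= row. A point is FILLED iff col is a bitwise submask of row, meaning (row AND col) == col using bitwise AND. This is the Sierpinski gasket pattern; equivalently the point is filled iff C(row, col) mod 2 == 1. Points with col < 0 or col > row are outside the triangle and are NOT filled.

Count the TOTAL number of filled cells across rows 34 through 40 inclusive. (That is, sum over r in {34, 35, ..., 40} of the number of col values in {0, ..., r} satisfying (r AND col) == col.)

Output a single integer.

r34=100010 pc2: +4 =4
r35=100011 pc3: +8 =12
r36=100100 pc2: +4 =16
r37=100101 pc3: +8 =24
r38=100110 pc3: +8 =32
r39=100111 pc4: +16 =48
r40=101000 pc2: +4 =52

Answer: 52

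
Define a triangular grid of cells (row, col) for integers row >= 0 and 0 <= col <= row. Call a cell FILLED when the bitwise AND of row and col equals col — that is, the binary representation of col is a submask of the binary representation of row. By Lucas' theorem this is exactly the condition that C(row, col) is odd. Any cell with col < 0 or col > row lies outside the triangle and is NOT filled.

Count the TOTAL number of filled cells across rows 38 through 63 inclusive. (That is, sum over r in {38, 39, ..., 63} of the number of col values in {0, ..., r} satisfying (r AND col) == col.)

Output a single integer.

r38=100110 pc3: +8 =8
r39=100111 pc4: +16 =24
r40=101000 pc2: +4 =28
r41=101001 pc3: +8 =36
r42=101010 pc3: +8 =44
r43=101011 pc4: +16 =60
r44=101100 pc3: +8 =68
r45=101101 pc4: +16 =84
r46=101110 pc4: +16 =100
r47=101111 pc5: +32 =132
r48=110000 pc2: +4 =136
r49=110001 pc3: +8 =144
r50=110010 pc3: +8 =152
r51=110011 pc4: +16 =168
r52=110100 pc3: +8 =176
r53=110101 pc4: +16 =192
r54=110110 pc4: +16 =208
r55=110111 pc5: +32 =240
r56=111000 pc3: +8 =248
r57=111001 pc4: +16 =264
r58=111010 pc4: +16 =280
r59=111011 pc5: +32 =312
r60=111100 pc4: +16 =328
r61=111101 pc5: +32 =360
r62=111110 pc5: +32 =392
r63=111111 pc6: +64 =456

Answer: 456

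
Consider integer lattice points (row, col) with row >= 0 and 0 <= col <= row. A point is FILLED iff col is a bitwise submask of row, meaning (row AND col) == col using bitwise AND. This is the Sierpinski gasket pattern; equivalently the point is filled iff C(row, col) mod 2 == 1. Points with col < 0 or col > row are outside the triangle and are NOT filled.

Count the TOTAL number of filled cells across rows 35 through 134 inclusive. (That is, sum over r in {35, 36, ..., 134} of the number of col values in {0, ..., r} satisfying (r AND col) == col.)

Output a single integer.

r35=100011 pc3: +8 =8
r36=100100 pc2: +4 =12
r37=100101 pc3: +8 =20
r38=100110 pc3: +8 =28
r39=100111 pc4: +16 =44
r40=101000 pc2: +4 =48
r41=101001 pc3: +8 =56
r42=101010 pc3: +8 =64
r43=101011 pc4: +16 =80
r44=101100 pc3: +8 =88
r45=101101 pc4: +16 =104
r46=101110 pc4: +16 =120
r47=101111 pc5: +32 =152
r48=110000 pc2: +4 =156
r49=110001 pc3: +8 =164
r50=110010 pc3: +8 =172
r51=110011 pc4: +16 =188
r52=110100 pc3: +8 =196
r53=110101 pc4: +16 =212
r54=110110 pc4: +16 =228
r55=110111 pc5: +32 =260
r56=111000 pc3: +8 =268
r57=111001 pc4: +16 =284
r58=111010 pc4: +16 =300
r59=111011 pc5: +32 =332
r60=111100 pc4: +16 =348
r61=111101 pc5: +32 =380
r62=111110 pc5: +32 =412
r63=111111 pc6: +64 =476
r64=1000000 pc1: +2 =478
r65=1000001 pc2: +4 =482
r66=1000010 pc2: +4 =486
r67=1000011 pc3: +8 =494
r68=1000100 pc2: +4 =498
r69=1000101 pc3: +8 =506
r70=1000110 pc3: +8 =514
r71=1000111 pc4: +16 =530
r72=1001000 pc2: +4 =534
r73=1001001 pc3: +8 =542
r74=1001010 pc3: +8 =550
r75=1001011 pc4: +16 =566
r76=1001100 pc3: +8 =574
r77=1001101 pc4: +16 =590
r78=1001110 pc4: +16 =606
r79=1001111 pc5: +32 =638
r80=1010000 pc2: +4 =642
r81=1010001 pc3: +8 =650
r82=1010010 pc3: +8 =658
r83=1010011 pc4: +16 =674
r84=1010100 pc3: +8 =682
r85=1010101 pc4: +16 =698
r86=1010110 pc4: +16 =714
r87=1010111 pc5: +32 =746
r88=1011000 pc3: +8 =754
r89=1011001 pc4: +16 =770
r90=1011010 pc4: +16 =786
r91=1011011 pc5: +32 =818
r92=1011100 pc4: +16 =834
r93=1011101 pc5: +32 =866
r94=1011110 pc5: +32 =898
r95=1011111 pc6: +64 =962
r96=1100000 pc2: +4 =966
r97=1100001 pc3: +8 =974
r98=1100010 pc3: +8 =982
r99=1100011 pc4: +16 =998
r100=1100100 pc3: +8 =1006
r101=1100101 pc4: +16 =1022
r102=1100110 pc4: +16 =1038
r103=1100111 pc5: +32 =1070
r104=1101000 pc3: +8 =1078
r105=1101001 pc4: +16 =1094
r106=1101010 pc4: +16 =1110
r107=1101011 pc5: +32 =1142
r108=1101100 pc4: +16 =1158
r109=1101101 pc5: +32 =1190
r110=1101110 pc5: +32 =1222
r111=1101111 pc6: +64 =1286
r112=1110000 pc3: +8 =1294
r113=1110001 pc4: +16 =1310
r114=1110010 pc4: +16 =1326
r115=1110011 pc5: +32 =1358
r116=1110100 pc4: +16 =1374
r117=1110101 pc5: +32 =1406
r118=1110110 pc5: +32 =1438
r119=1110111 pc6: +64 =1502
r120=1111000 pc4: +16 =1518
r121=1111001 pc5: +32 =1550
r122=1111010 pc5: +32 =1582
r123=1111011 pc6: +64 =1646
r124=1111100 pc5: +32 =1678
r125=1111101 pc6: +64 =1742
r126=1111110 pc6: +64 =1806
r127=1111111 pc7: +128 =1934
r128=10000000 pc1: +2 =1936
r129=10000001 pc2: +4 =1940
r130=10000010 pc2: +4 =1944
r131=10000011 pc3: +8 =1952
r132=10000100 pc2: +4 =1956
r133=10000101 pc3: +8 =1964
r134=10000110 pc3: +8 =1972

Answer: 1972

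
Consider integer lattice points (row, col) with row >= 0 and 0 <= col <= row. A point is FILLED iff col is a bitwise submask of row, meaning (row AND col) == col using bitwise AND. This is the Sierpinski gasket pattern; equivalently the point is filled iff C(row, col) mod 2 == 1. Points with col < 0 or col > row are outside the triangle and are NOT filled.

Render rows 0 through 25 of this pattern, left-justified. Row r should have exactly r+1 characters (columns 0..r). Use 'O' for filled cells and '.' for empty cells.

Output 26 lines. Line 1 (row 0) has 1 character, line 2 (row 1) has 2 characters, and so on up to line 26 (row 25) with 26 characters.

r0=0: O
r1=1: OO
r2=10: O.O
r3=11: OOOO
r4=100: O...O
r5=101: OO..OO
r6=110: O.O.O.O
r7=111: OOOOOOOO
r8=1000: O.......O
r9=1001: OO......OO
r10=1010: O.O.....O.O
r11=1011: OOOO....OOOO
r12=1100: O...O...O...O
r13=1101: OO..OO..OO..OO
r14=1110: O.O.O.O.O.O.O.O
r15=1111: OOOOOOOOOOOOOOOO
r16=10000: O...............O
r17=10001: OO..............OO
r18=10010: O.O.............O.O
r19=10011: OOOO............OOOO
r20=10100: O...O...........O...O
r21=10101: OO..OO..........OO..OO
r22=10110: O.O.O.O.........O.O.O.O
r23=10111: OOOOOOOO........OOOOOOOO
r24=11000: O.......O.......O.......O
r25=11001: OO......OO......OO......OO

Answer: O
OO
O.O
OOOO
O...O
OO..OO
O.O.O.O
OOOOOOOO
O.......O
OO......OO
O.O.....O.O
OOOO....OOOO
O...O...O...O
OO..OO..OO..OO
O.O.O.O.O.O.O.O
OOOOOOOOOOOOOOOO
O...............O
OO..............OO
O.O.............O.O
OOOO............OOOO
O...O...........O...O
OO..OO..........OO..OO
O.O.O.O.........O.O.O.O
OOOOOOOO........OOOOOOOO
O.......O.......O.......O
OO......OO......OO......OO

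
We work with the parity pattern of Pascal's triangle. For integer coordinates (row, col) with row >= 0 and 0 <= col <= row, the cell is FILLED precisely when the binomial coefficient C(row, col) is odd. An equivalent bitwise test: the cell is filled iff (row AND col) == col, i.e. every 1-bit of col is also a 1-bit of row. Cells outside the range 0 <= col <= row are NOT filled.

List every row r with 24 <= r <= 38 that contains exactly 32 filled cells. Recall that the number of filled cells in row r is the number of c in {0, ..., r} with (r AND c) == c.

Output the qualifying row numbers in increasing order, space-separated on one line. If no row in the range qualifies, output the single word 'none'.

Row r has 2^popcount(r) filled cells, so we need popcount(r) = log2(32) = 5.
Scan r = 24..38 and keep those with exactly 5 one-bits:
r=24=11000 popcount=2 -> skip
r=25=11001 popcount=3 -> skip
r=26=11010 popcount=3 -> skip
r=27=11011 popcount=4 -> skip
r=28=11100 popcount=3 -> skip
r=29=11101 popcount=4 -> skip
r=30=11110 popcount=4 -> skip
r=31=11111 popcount=5 -> KEEP
r=32=100000 popcount=1 -> skip
r=33=100001 popcount=2 -> skip
r=34=100010 popcount=2 -> skip
r=35=100011 popcount=3 -> skip
r=36=100100 popcount=2 -> skip
r=37=100101 popcount=3 -> skip
r=38=100110 popcount=3 -> skip
Kept rows: 31

Answer: 31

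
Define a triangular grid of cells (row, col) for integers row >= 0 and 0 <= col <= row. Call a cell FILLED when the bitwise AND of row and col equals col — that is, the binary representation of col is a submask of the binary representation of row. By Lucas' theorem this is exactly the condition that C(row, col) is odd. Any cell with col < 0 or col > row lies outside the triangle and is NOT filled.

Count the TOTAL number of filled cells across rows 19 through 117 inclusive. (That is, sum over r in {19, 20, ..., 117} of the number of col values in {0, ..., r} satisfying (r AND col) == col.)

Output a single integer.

r19=10011 pc3: +8 =8
r20=10100 pc2: +4 =12
r21=10101 pc3: +8 =20
r22=10110 pc3: +8 =28
r23=10111 pc4: +16 =44
r24=11000 pc2: +4 =48
r25=11001 pc3: +8 =56
r26=11010 pc3: +8 =64
r27=11011 pc4: +16 =80
r28=11100 pc3: +8 =88
r29=11101 pc4: +16 =104
r30=11110 pc4: +16 =120
r31=11111 pc5: +32 =152
r32=100000 pc1: +2 =154
r33=100001 pc2: +4 =158
r34=100010 pc2: +4 =162
r35=100011 pc3: +8 =170
r36=100100 pc2: +4 =174
r37=100101 pc3: +8 =182
r38=100110 pc3: +8 =190
r39=100111 pc4: +16 =206
r40=101000 pc2: +4 =210
r41=101001 pc3: +8 =218
r42=101010 pc3: +8 =226
r43=101011 pc4: +16 =242
r44=101100 pc3: +8 =250
r45=101101 pc4: +16 =266
r46=101110 pc4: +16 =282
r47=101111 pc5: +32 =314
r48=110000 pc2: +4 =318
r49=110001 pc3: +8 =326
r50=110010 pc3: +8 =334
r51=110011 pc4: +16 =350
r52=110100 pc3: +8 =358
r53=110101 pc4: +16 =374
r54=110110 pc4: +16 =390
r55=110111 pc5: +32 =422
r56=111000 pc3: +8 =430
r57=111001 pc4: +16 =446
r58=111010 pc4: +16 =462
r59=111011 pc5: +32 =494
r60=111100 pc4: +16 =510
r61=111101 pc5: +32 =542
r62=111110 pc5: +32 =574
r63=111111 pc6: +64 =638
r64=1000000 pc1: +2 =640
r65=1000001 pc2: +4 =644
r66=1000010 pc2: +4 =648
r67=1000011 pc3: +8 =656
r68=1000100 pc2: +4 =660
r69=1000101 pc3: +8 =668
r70=1000110 pc3: +8 =676
r71=1000111 pc4: +16 =692
r72=1001000 pc2: +4 =696
r73=1001001 pc3: +8 =704
r74=1001010 pc3: +8 =712
r75=1001011 pc4: +16 =728
r76=1001100 pc3: +8 =736
r77=1001101 pc4: +16 =752
r78=1001110 pc4: +16 =768
r79=1001111 pc5: +32 =800
r80=1010000 pc2: +4 =804
r81=1010001 pc3: +8 =812
r82=1010010 pc3: +8 =820
r83=1010011 pc4: +16 =836
r84=1010100 pc3: +8 =844
r85=1010101 pc4: +16 =860
r86=1010110 pc4: +16 =876
r87=1010111 pc5: +32 =908
r88=1011000 pc3: +8 =916
r89=1011001 pc4: +16 =932
r90=1011010 pc4: +16 =948
r91=1011011 pc5: +32 =980
r92=1011100 pc4: +16 =996
r93=1011101 pc5: +32 =1028
r94=1011110 pc5: +32 =1060
r95=1011111 pc6: +64 =1124
r96=1100000 pc2: +4 =1128
r97=1100001 pc3: +8 =1136
r98=1100010 pc3: +8 =1144
r99=1100011 pc4: +16 =1160
r100=1100100 pc3: +8 =1168
r101=1100101 pc4: +16 =1184
r102=1100110 pc4: +16 =1200
r103=1100111 pc5: +32 =1232
r104=1101000 pc3: +8 =1240
r105=1101001 pc4: +16 =1256
r106=1101010 pc4: +16 =1272
r107=1101011 pc5: +32 =1304
r108=1101100 pc4: +16 =1320
r109=1101101 pc5: +32 =1352
r110=1101110 pc5: +32 =1384
r111=1101111 pc6: +64 =1448
r112=1110000 pc3: +8 =1456
r113=1110001 pc4: +16 =1472
r114=1110010 pc4: +16 =1488
r115=1110011 pc5: +32 =1520
r116=1110100 pc4: +16 =1536
r117=1110101 pc5: +32 =1568

Answer: 1568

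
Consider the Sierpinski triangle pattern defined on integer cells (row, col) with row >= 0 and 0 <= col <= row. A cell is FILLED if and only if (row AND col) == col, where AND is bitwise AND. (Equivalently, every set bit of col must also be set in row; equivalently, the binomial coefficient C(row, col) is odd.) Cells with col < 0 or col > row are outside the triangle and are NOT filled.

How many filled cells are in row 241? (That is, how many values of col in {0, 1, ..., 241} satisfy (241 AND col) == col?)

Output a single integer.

Answer: 32

Derivation:
241 in binary = 11110001
popcount(241) = number of 1-bits in 11110001 = 5
A col c satisfies (241 AND c) == c iff every set bit of c is also set in 241; each of the 5 set bits of 241 can independently be on or off in c.
count = 2^5 = 32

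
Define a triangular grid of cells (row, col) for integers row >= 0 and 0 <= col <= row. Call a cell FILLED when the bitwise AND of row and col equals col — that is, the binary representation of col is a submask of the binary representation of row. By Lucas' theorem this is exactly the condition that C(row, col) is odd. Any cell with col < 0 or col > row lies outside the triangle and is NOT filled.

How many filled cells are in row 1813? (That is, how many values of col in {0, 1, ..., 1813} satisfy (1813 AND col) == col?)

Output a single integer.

Answer: 64

Derivation:
1813 in binary = 11100010101
popcount(1813) = number of 1-bits in 11100010101 = 6
A col c satisfies (1813 AND c) == c iff every set bit of c is also set in 1813; each of the 6 set bits of 1813 can independently be on or off in c.
count = 2^6 = 64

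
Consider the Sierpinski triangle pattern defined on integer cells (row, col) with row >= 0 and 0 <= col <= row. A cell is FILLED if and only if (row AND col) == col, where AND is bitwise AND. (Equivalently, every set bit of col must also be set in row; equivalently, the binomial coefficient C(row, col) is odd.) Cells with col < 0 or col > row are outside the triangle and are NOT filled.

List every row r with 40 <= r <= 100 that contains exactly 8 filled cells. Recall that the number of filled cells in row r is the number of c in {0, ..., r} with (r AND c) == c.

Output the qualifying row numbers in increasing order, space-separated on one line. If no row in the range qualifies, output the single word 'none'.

Row r has 2^popcount(r) filled cells, so we need popcount(r) = log2(8) = 3.
Scan r = 40..100 and keep those with exactly 3 one-bits:
r=40=101000 popcount=2 -> skip
r=41=101001 popcount=3 -> KEEP
r=42=101010 popcount=3 -> KEEP
r=43=101011 popcount=4 -> skip
r=44=101100 popcount=3 -> KEEP
r=45=101101 popcount=4 -> skip
r=46=101110 popcount=4 -> skip
r=47=101111 popcount=5 -> skip
r=48=110000 popcount=2 -> skip
r=49=110001 popcount=3 -> KEEP
r=50=110010 popcount=3 -> KEEP
r=51=110011 popcount=4 -> skip
r=52=110100 popcount=3 -> KEEP
r=53=110101 popcount=4 -> skip
r=54=110110 popcount=4 -> skip
r=55=110111 popcount=5 -> skip
r=56=111000 popcount=3 -> KEEP
r=57=111001 popcount=4 -> skip
r=58=111010 popcount=4 -> skip
r=59=111011 popcount=5 -> skip
r=60=111100 popcount=4 -> skip
r=61=111101 popcount=5 -> skip
r=62=111110 popcount=5 -> skip
r=63=111111 popcount=6 -> skip
r=64=1000000 popcount=1 -> skip
r=65=1000001 popcount=2 -> skip
r=66=1000010 popcount=2 -> skip
r=67=1000011 popcount=3 -> KEEP
r=68=1000100 popcount=2 -> skip
r=69=1000101 popcount=3 -> KEEP
r=70=1000110 popcount=3 -> KEEP
r=71=1000111 popcount=4 -> skip
r=72=1001000 popcount=2 -> skip
r=73=1001001 popcount=3 -> KEEP
r=74=1001010 popcount=3 -> KEEP
r=75=1001011 popcount=4 -> skip
r=76=1001100 popcount=3 -> KEEP
r=77=1001101 popcount=4 -> skip
r=78=1001110 popcount=4 -> skip
r=79=1001111 popcount=5 -> skip
r=80=1010000 popcount=2 -> skip
r=81=1010001 popcount=3 -> KEEP
r=82=1010010 popcount=3 -> KEEP
r=83=1010011 popcount=4 -> skip
r=84=1010100 popcount=3 -> KEEP
r=85=1010101 popcount=4 -> skip
r=86=1010110 popcount=4 -> skip
r=87=1010111 popcount=5 -> skip
r=88=1011000 popcount=3 -> KEEP
r=89=1011001 popcount=4 -> skip
r=90=1011010 popcount=4 -> skip
r=91=1011011 popcount=5 -> skip
r=92=1011100 popcount=4 -> skip
r=93=1011101 popcount=5 -> skip
r=94=1011110 popcount=5 -> skip
r=95=1011111 popcount=6 -> skip
r=96=1100000 popcount=2 -> skip
r=97=1100001 popcount=3 -> KEEP
r=98=1100010 popcount=3 -> KEEP
r=99=1100011 popcount=4 -> skip
r=100=1100100 popcount=3 -> KEEP
Kept rows: 41 42 44 49 50 52 56 67 69 70 73 74 76 81 82 84 88 97 98 100

Answer: 41 42 44 49 50 52 56 67 69 70 73 74 76 81 82 84 88 97 98 100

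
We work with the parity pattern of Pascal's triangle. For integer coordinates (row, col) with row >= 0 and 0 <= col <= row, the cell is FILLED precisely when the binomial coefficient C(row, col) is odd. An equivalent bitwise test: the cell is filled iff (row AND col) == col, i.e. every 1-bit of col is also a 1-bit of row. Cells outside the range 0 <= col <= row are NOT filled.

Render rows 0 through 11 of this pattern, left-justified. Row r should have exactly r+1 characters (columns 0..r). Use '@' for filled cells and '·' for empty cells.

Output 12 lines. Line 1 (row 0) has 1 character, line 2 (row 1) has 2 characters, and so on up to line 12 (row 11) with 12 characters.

r0=0: @
r1=1: @@
r2=10: @·@
r3=11: @@@@
r4=100: @···@
r5=101: @@··@@
r6=110: @·@·@·@
r7=111: @@@@@@@@
r8=1000: @·······@
r9=1001: @@······@@
r10=1010: @·@·····@·@
r11=1011: @@@@····@@@@

Answer: @
@@
@·@
@@@@
@···@
@@··@@
@·@·@·@
@@@@@@@@
@·······@
@@······@@
@·@·····@·@
@@@@····@@@@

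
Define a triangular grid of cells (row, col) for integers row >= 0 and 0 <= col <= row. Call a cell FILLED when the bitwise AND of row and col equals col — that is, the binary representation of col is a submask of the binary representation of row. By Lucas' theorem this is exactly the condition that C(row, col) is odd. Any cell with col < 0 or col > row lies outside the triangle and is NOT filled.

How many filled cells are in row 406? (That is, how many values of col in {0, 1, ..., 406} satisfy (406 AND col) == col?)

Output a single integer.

406 in binary = 110010110
popcount(406) = number of 1-bits in 110010110 = 5
A col c satisfies (406 AND c) == c iff every set bit of c is also set in 406; each of the 5 set bits of 406 can independently be on or off in c.
count = 2^5 = 32

Answer: 32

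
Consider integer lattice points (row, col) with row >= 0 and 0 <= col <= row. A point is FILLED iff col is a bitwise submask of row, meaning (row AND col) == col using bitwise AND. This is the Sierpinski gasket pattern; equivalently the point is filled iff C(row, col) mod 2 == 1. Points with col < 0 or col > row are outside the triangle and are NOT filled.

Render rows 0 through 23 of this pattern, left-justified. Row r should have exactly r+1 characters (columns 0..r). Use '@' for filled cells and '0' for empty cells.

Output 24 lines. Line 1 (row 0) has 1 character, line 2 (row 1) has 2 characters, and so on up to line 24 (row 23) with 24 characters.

r0=0: @
r1=1: @@
r2=10: @0@
r3=11: @@@@
r4=100: @000@
r5=101: @@00@@
r6=110: @0@0@0@
r7=111: @@@@@@@@
r8=1000: @0000000@
r9=1001: @@000000@@
r10=1010: @0@00000@0@
r11=1011: @@@@0000@@@@
r12=1100: @000@000@000@
r13=1101: @@00@@00@@00@@
r14=1110: @0@0@0@0@0@0@0@
r15=1111: @@@@@@@@@@@@@@@@
r16=10000: @000000000000000@
r17=10001: @@00000000000000@@
r18=10010: @0@0000000000000@0@
r19=10011: @@@@000000000000@@@@
r20=10100: @000@00000000000@000@
r21=10101: @@00@@0000000000@@00@@
r22=10110: @0@0@0@000000000@0@0@0@
r23=10111: @@@@@@@@00000000@@@@@@@@

Answer: @
@@
@0@
@@@@
@000@
@@00@@
@0@0@0@
@@@@@@@@
@0000000@
@@000000@@
@0@00000@0@
@@@@0000@@@@
@000@000@000@
@@00@@00@@00@@
@0@0@0@0@0@0@0@
@@@@@@@@@@@@@@@@
@000000000000000@
@@00000000000000@@
@0@0000000000000@0@
@@@@000000000000@@@@
@000@00000000000@000@
@@00@@0000000000@@00@@
@0@0@0@000000000@0@0@0@
@@@@@@@@00000000@@@@@@@@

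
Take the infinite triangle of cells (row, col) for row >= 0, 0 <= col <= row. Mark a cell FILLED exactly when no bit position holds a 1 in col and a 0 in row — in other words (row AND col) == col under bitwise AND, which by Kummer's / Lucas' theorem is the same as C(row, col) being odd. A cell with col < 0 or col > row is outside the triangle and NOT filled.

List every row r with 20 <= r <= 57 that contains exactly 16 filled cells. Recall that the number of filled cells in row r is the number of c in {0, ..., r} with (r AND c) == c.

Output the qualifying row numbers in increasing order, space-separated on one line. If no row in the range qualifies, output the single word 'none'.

Row r has 2^popcount(r) filled cells, so we need popcount(r) = log2(16) = 4.
Scan r = 20..57 and keep those with exactly 4 one-bits:
r=20=10100 popcount=2 -> skip
r=21=10101 popcount=3 -> skip
r=22=10110 popcount=3 -> skip
r=23=10111 popcount=4 -> KEEP
r=24=11000 popcount=2 -> skip
r=25=11001 popcount=3 -> skip
r=26=11010 popcount=3 -> skip
r=27=11011 popcount=4 -> KEEP
r=28=11100 popcount=3 -> skip
r=29=11101 popcount=4 -> KEEP
r=30=11110 popcount=4 -> KEEP
r=31=11111 popcount=5 -> skip
r=32=100000 popcount=1 -> skip
r=33=100001 popcount=2 -> skip
r=34=100010 popcount=2 -> skip
r=35=100011 popcount=3 -> skip
r=36=100100 popcount=2 -> skip
r=37=100101 popcount=3 -> skip
r=38=100110 popcount=3 -> skip
r=39=100111 popcount=4 -> KEEP
r=40=101000 popcount=2 -> skip
r=41=101001 popcount=3 -> skip
r=42=101010 popcount=3 -> skip
r=43=101011 popcount=4 -> KEEP
r=44=101100 popcount=3 -> skip
r=45=101101 popcount=4 -> KEEP
r=46=101110 popcount=4 -> KEEP
r=47=101111 popcount=5 -> skip
r=48=110000 popcount=2 -> skip
r=49=110001 popcount=3 -> skip
r=50=110010 popcount=3 -> skip
r=51=110011 popcount=4 -> KEEP
r=52=110100 popcount=3 -> skip
r=53=110101 popcount=4 -> KEEP
r=54=110110 popcount=4 -> KEEP
r=55=110111 popcount=5 -> skip
r=56=111000 popcount=3 -> skip
r=57=111001 popcount=4 -> KEEP
Kept rows: 23 27 29 30 39 43 45 46 51 53 54 57

Answer: 23 27 29 30 39 43 45 46 51 53 54 57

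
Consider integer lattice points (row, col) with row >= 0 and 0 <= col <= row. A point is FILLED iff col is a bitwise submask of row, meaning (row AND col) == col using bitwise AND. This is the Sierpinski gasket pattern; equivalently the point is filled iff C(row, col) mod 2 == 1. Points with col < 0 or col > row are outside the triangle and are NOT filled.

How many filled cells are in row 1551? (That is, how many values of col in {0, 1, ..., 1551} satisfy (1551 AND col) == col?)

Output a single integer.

Answer: 64

Derivation:
1551 in binary = 11000001111
popcount(1551) = number of 1-bits in 11000001111 = 6
A col c satisfies (1551 AND c) == c iff every set bit of c is also set in 1551; each of the 6 set bits of 1551 can independently be on or off in c.
count = 2^6 = 64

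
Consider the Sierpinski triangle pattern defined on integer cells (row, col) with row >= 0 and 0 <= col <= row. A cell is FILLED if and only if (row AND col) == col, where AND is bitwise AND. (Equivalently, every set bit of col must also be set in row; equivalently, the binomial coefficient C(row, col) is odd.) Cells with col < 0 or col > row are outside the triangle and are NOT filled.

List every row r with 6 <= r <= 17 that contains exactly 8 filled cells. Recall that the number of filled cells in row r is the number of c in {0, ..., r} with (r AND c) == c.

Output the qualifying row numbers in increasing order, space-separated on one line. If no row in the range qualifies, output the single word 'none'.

Answer: 7 11 13 14

Derivation:
Row r has 2^popcount(r) filled cells, so we need popcount(r) = log2(8) = 3.
Scan r = 6..17 and keep those with exactly 3 one-bits:
r=6=110 popcount=2 -> skip
r=7=111 popcount=3 -> KEEP
r=8=1000 popcount=1 -> skip
r=9=1001 popcount=2 -> skip
r=10=1010 popcount=2 -> skip
r=11=1011 popcount=3 -> KEEP
r=12=1100 popcount=2 -> skip
r=13=1101 popcount=3 -> KEEP
r=14=1110 popcount=3 -> KEEP
r=15=1111 popcount=4 -> skip
r=16=10000 popcount=1 -> skip
r=17=10001 popcount=2 -> skip
Kept rows: 7 11 13 14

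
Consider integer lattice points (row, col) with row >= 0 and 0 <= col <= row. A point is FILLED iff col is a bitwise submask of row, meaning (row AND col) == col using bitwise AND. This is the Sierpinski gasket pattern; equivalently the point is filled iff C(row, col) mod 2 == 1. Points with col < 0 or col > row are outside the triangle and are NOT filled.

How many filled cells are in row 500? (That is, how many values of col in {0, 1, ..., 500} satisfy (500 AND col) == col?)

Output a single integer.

Answer: 64

Derivation:
500 in binary = 111110100
popcount(500) = number of 1-bits in 111110100 = 6
A col c satisfies (500 AND c) == c iff every set bit of c is also set in 500; each of the 6 set bits of 500 can independently be on or off in c.
count = 2^6 = 64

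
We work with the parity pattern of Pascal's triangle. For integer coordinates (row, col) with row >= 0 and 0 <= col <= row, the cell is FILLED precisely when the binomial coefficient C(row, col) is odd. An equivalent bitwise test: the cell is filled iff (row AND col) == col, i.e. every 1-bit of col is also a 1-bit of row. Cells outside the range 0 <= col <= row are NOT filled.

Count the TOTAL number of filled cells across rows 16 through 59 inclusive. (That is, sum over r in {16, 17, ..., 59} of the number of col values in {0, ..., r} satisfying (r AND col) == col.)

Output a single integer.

r16=10000 pc1: +2 =2
r17=10001 pc2: +4 =6
r18=10010 pc2: +4 =10
r19=10011 pc3: +8 =18
r20=10100 pc2: +4 =22
r21=10101 pc3: +8 =30
r22=10110 pc3: +8 =38
r23=10111 pc4: +16 =54
r24=11000 pc2: +4 =58
r25=11001 pc3: +8 =66
r26=11010 pc3: +8 =74
r27=11011 pc4: +16 =90
r28=11100 pc3: +8 =98
r29=11101 pc4: +16 =114
r30=11110 pc4: +16 =130
r31=11111 pc5: +32 =162
r32=100000 pc1: +2 =164
r33=100001 pc2: +4 =168
r34=100010 pc2: +4 =172
r35=100011 pc3: +8 =180
r36=100100 pc2: +4 =184
r37=100101 pc3: +8 =192
r38=100110 pc3: +8 =200
r39=100111 pc4: +16 =216
r40=101000 pc2: +4 =220
r41=101001 pc3: +8 =228
r42=101010 pc3: +8 =236
r43=101011 pc4: +16 =252
r44=101100 pc3: +8 =260
r45=101101 pc4: +16 =276
r46=101110 pc4: +16 =292
r47=101111 pc5: +32 =324
r48=110000 pc2: +4 =328
r49=110001 pc3: +8 =336
r50=110010 pc3: +8 =344
r51=110011 pc4: +16 =360
r52=110100 pc3: +8 =368
r53=110101 pc4: +16 =384
r54=110110 pc4: +16 =400
r55=110111 pc5: +32 =432
r56=111000 pc3: +8 =440
r57=111001 pc4: +16 =456
r58=111010 pc4: +16 =472
r59=111011 pc5: +32 =504

Answer: 504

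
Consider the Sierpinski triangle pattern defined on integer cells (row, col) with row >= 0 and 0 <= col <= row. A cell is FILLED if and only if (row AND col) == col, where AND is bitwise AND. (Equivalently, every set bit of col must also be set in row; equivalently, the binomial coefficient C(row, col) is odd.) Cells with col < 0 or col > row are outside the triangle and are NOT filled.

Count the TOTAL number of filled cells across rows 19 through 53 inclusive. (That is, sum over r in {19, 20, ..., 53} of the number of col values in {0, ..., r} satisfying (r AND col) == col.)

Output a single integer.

r19=10011 pc3: +8 =8
r20=10100 pc2: +4 =12
r21=10101 pc3: +8 =20
r22=10110 pc3: +8 =28
r23=10111 pc4: +16 =44
r24=11000 pc2: +4 =48
r25=11001 pc3: +8 =56
r26=11010 pc3: +8 =64
r27=11011 pc4: +16 =80
r28=11100 pc3: +8 =88
r29=11101 pc4: +16 =104
r30=11110 pc4: +16 =120
r31=11111 pc5: +32 =152
r32=100000 pc1: +2 =154
r33=100001 pc2: +4 =158
r34=100010 pc2: +4 =162
r35=100011 pc3: +8 =170
r36=100100 pc2: +4 =174
r37=100101 pc3: +8 =182
r38=100110 pc3: +8 =190
r39=100111 pc4: +16 =206
r40=101000 pc2: +4 =210
r41=101001 pc3: +8 =218
r42=101010 pc3: +8 =226
r43=101011 pc4: +16 =242
r44=101100 pc3: +8 =250
r45=101101 pc4: +16 =266
r46=101110 pc4: +16 =282
r47=101111 pc5: +32 =314
r48=110000 pc2: +4 =318
r49=110001 pc3: +8 =326
r50=110010 pc3: +8 =334
r51=110011 pc4: +16 =350
r52=110100 pc3: +8 =358
r53=110101 pc4: +16 =374

Answer: 374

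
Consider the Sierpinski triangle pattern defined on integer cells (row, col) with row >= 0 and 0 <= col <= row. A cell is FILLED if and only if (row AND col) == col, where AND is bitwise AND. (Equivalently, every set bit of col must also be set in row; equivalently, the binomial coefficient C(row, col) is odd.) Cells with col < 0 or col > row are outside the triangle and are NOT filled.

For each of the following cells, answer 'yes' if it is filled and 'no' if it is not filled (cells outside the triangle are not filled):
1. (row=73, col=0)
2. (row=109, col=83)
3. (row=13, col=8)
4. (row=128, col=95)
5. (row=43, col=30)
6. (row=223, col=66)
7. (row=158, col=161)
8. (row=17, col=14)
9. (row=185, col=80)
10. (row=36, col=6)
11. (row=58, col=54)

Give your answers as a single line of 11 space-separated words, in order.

(73,0): row=0b1001001, col=0b0, row AND col = 0b0 = 0; 0 == 0 -> filled
(109,83): row=0b1101101, col=0b1010011, row AND col = 0b1000001 = 65; 65 != 83 -> empty
(13,8): row=0b1101, col=0b1000, row AND col = 0b1000 = 8; 8 == 8 -> filled
(128,95): row=0b10000000, col=0b1011111, row AND col = 0b0 = 0; 0 != 95 -> empty
(43,30): row=0b101011, col=0b11110, row AND col = 0b1010 = 10; 10 != 30 -> empty
(223,66): row=0b11011111, col=0b1000010, row AND col = 0b1000010 = 66; 66 == 66 -> filled
(158,161): col outside [0, 158] -> not filled
(17,14): row=0b10001, col=0b1110, row AND col = 0b0 = 0; 0 != 14 -> empty
(185,80): row=0b10111001, col=0b1010000, row AND col = 0b10000 = 16; 16 != 80 -> empty
(36,6): row=0b100100, col=0b110, row AND col = 0b100 = 4; 4 != 6 -> empty
(58,54): row=0b111010, col=0b110110, row AND col = 0b110010 = 50; 50 != 54 -> empty

Answer: yes no yes no no yes no no no no no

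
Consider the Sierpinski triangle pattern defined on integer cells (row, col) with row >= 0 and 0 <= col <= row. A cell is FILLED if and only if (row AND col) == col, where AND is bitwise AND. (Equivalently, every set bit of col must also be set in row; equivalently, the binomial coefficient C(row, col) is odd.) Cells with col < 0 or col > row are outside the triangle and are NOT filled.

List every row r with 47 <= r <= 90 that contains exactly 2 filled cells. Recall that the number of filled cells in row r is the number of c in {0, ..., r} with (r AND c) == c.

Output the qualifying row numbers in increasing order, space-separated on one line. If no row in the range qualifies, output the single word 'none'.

Answer: 64

Derivation:
Row r has 2^popcount(r) filled cells, so we need popcount(r) = log2(2) = 1.
Scan r = 47..90 and keep those with exactly 1 one-bits:
r=47=101111 popcount=5 -> skip
r=48=110000 popcount=2 -> skip
r=49=110001 popcount=3 -> skip
r=50=110010 popcount=3 -> skip
r=51=110011 popcount=4 -> skip
r=52=110100 popcount=3 -> skip
r=53=110101 popcount=4 -> skip
r=54=110110 popcount=4 -> skip
r=55=110111 popcount=5 -> skip
r=56=111000 popcount=3 -> skip
r=57=111001 popcount=4 -> skip
r=58=111010 popcount=4 -> skip
r=59=111011 popcount=5 -> skip
r=60=111100 popcount=4 -> skip
r=61=111101 popcount=5 -> skip
r=62=111110 popcount=5 -> skip
r=63=111111 popcount=6 -> skip
r=64=1000000 popcount=1 -> KEEP
r=65=1000001 popcount=2 -> skip
r=66=1000010 popcount=2 -> skip
r=67=1000011 popcount=3 -> skip
r=68=1000100 popcount=2 -> skip
r=69=1000101 popcount=3 -> skip
r=70=1000110 popcount=3 -> skip
r=71=1000111 popcount=4 -> skip
r=72=1001000 popcount=2 -> skip
r=73=1001001 popcount=3 -> skip
r=74=1001010 popcount=3 -> skip
r=75=1001011 popcount=4 -> skip
r=76=1001100 popcount=3 -> skip
r=77=1001101 popcount=4 -> skip
r=78=1001110 popcount=4 -> skip
r=79=1001111 popcount=5 -> skip
r=80=1010000 popcount=2 -> skip
r=81=1010001 popcount=3 -> skip
r=82=1010010 popcount=3 -> skip
r=83=1010011 popcount=4 -> skip
r=84=1010100 popcount=3 -> skip
r=85=1010101 popcount=4 -> skip
r=86=1010110 popcount=4 -> skip
r=87=1010111 popcount=5 -> skip
r=88=1011000 popcount=3 -> skip
r=89=1011001 popcount=4 -> skip
r=90=1011010 popcount=4 -> skip
Kept rows: 64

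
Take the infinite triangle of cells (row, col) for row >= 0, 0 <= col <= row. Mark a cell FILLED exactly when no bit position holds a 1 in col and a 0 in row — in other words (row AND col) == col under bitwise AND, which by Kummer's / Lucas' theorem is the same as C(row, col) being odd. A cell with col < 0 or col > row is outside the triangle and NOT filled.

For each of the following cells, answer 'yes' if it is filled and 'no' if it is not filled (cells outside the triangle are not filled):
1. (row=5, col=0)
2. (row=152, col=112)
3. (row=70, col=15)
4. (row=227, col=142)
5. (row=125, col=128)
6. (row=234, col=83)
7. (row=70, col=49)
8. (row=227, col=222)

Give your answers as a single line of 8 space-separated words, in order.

(5,0): row=0b101, col=0b0, row AND col = 0b0 = 0; 0 == 0 -> filled
(152,112): row=0b10011000, col=0b1110000, row AND col = 0b10000 = 16; 16 != 112 -> empty
(70,15): row=0b1000110, col=0b1111, row AND col = 0b110 = 6; 6 != 15 -> empty
(227,142): row=0b11100011, col=0b10001110, row AND col = 0b10000010 = 130; 130 != 142 -> empty
(125,128): col outside [0, 125] -> not filled
(234,83): row=0b11101010, col=0b1010011, row AND col = 0b1000010 = 66; 66 != 83 -> empty
(70,49): row=0b1000110, col=0b110001, row AND col = 0b0 = 0; 0 != 49 -> empty
(227,222): row=0b11100011, col=0b11011110, row AND col = 0b11000010 = 194; 194 != 222 -> empty

Answer: yes no no no no no no no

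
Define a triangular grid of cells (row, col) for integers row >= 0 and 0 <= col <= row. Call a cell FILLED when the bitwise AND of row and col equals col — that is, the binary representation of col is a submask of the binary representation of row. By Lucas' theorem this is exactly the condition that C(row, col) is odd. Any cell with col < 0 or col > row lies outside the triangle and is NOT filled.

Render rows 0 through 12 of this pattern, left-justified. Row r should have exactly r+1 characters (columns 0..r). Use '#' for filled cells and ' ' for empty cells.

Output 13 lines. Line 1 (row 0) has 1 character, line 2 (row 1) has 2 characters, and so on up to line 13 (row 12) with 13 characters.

Answer: #
##
# #
####
#   #
##  ##
# # # #
########
#       #
##      ##
# #     # #
####    ####
#   #   #   #

Derivation:
r0=0: #
r1=1: ##
r2=10: # #
r3=11: ####
r4=100: #   #
r5=101: ##  ##
r6=110: # # # #
r7=111: ########
r8=1000: #       #
r9=1001: ##      ##
r10=1010: # #     # #
r11=1011: ####    ####
r12=1100: #   #   #   #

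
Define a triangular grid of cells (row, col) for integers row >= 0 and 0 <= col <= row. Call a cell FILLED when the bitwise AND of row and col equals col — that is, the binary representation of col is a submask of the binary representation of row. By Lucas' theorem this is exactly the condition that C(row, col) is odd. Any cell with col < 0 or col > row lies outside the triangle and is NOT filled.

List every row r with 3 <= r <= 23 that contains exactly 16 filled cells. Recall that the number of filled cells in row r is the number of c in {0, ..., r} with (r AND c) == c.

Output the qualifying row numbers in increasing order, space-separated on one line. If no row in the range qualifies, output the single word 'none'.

Answer: 15 23

Derivation:
Row r has 2^popcount(r) filled cells, so we need popcount(r) = log2(16) = 4.
Scan r = 3..23 and keep those with exactly 4 one-bits:
r=3=11 popcount=2 -> skip
r=4=100 popcount=1 -> skip
r=5=101 popcount=2 -> skip
r=6=110 popcount=2 -> skip
r=7=111 popcount=3 -> skip
r=8=1000 popcount=1 -> skip
r=9=1001 popcount=2 -> skip
r=10=1010 popcount=2 -> skip
r=11=1011 popcount=3 -> skip
r=12=1100 popcount=2 -> skip
r=13=1101 popcount=3 -> skip
r=14=1110 popcount=3 -> skip
r=15=1111 popcount=4 -> KEEP
r=16=10000 popcount=1 -> skip
r=17=10001 popcount=2 -> skip
r=18=10010 popcount=2 -> skip
r=19=10011 popcount=3 -> skip
r=20=10100 popcount=2 -> skip
r=21=10101 popcount=3 -> skip
r=22=10110 popcount=3 -> skip
r=23=10111 popcount=4 -> KEEP
Kept rows: 15 23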